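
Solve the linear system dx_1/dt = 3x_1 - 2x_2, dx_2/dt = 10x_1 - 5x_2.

Coefficient matrix A = [[3, -2], [10, -5]].
Characteristic polynomial det(A - λI) = λ^2 + 2λ + 5 = 0.
Eigenvalues λ = -1 ± 2i (complex conjugate pair).
For λ=-1+2i: an eigenvector is (0,1) - i(-1,-2) = (0 + i, 1 + 2i).
A real fundamental pair from Re and Im of e^((-1+2i)t)v: X_1 = e^(-t)(cos(2t)·(0,1) + sin(2t)·(-1,-2)), X_2 = e^(-t)(sin(2t)·(0,1) - cos(2t)·(-1,-2)).
General solution: c_1X_1 + c_2X_2.

x_1(t) = -c_1e^(-t)sin(2t) + c_2e^(-t)cos(2t), x_2(t) = -2c_1e^(-t)sin(2t) + c_1e^(-t)cos(2t) + c_2e^(-t)sin(2t) + 2c_2e^(-t)cos(2t)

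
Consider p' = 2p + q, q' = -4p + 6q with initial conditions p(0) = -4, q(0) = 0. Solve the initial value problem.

Coefficient matrix A = [[2, 1], [-4, 6]].
Characteristic polynomial det(A - λI) = λ^2 - 8λ + 16 = 0.
Single eigenvalue λ = 4 with algebraic multiplicity 2.
Eigenvector v = (1,2); generalized eigenvector w with (A-λI)w=v is (0,1).
General solution: e^(4t)[C_1·v + C_2·(t·v + w)].
Applying p(0)=-4, q(0)=0 gives C_1=-4, C_2=8.

p(t) = 8te^(4t) - 4e^(4t), q(t) = 16te^(4t)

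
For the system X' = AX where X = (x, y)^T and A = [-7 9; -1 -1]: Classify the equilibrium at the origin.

A = [[-7,9],[-1,-1]]; det(A-λI) = λ^2 + 8λ + 16.
repeated λ = -4 with a single eigenvector.

stable improper node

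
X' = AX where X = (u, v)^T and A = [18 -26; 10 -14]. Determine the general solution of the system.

u(t) = -3C_1e^(2t)sin(2t) - 2C_1e^(2t)cos(2t) - 2C_2e^(2t)sin(2t) + 3C_2e^(2t)cos(2t), v(t) = -2C_1e^(2t)sin(2t) - C_1e^(2t)cos(2t) - C_2e^(2t)sin(2t) + 2C_2e^(2t)cos(2t)

Coefficient matrix A = [[18, -26], [10, -14]].
Characteristic polynomial det(A - λI) = λ^2 - 4λ + 8 = 0.
Eigenvalues λ = 2 ± 2i (complex conjugate pair).
For λ=2+2i: an eigenvector is (-2,-1) - i(-3,-2) = (-2 + 3i, -1 + 2i).
A real fundamental pair from Re and Im of e^((2+2i)t)v: X_1 = e^(2t)(cos(2t)·(-2,-1) + sin(2t)·(-3,-2)), X_2 = e^(2t)(sin(2t)·(-2,-1) - cos(2t)·(-3,-2)).
General solution: C_1X_1 + C_2X_2.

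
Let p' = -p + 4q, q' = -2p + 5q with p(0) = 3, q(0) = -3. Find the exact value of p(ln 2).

-48

A = [[-1,4],[-2,5]]; eigenvalues λ = 3, 1.
Eigenvectors: (-1,-1) for λ=3, (-2,-1) for λ=1.
From the initial condition, c_1 = 9, c_2 = -6.
p(ln 2) = (9)(2^3)(-1) + (-6)(2^1)(-2) = -48.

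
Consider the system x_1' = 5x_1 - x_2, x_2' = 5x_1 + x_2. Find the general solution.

x_1(t) = -c_1e^(3t)sin(t) + c_2e^(3t)cos(t), x_2(t) = -2c_1e^(3t)sin(t) + c_1e^(3t)cos(t) + c_2e^(3t)sin(t) + 2c_2e^(3t)cos(t)

Coefficient matrix A = [[5, -1], [5, 1]].
Characteristic polynomial det(A - λI) = λ^2 - 6λ + 10 = 0.
Eigenvalues λ = 3 ± i (complex conjugate pair).
For λ=3+i: an eigenvector is (0,1) - i(-1,-2) = (0 + i, 1 + 2i).
A real fundamental pair from Re and Im of e^((3+i)t)v: X_1 = e^(3t)(cos(t)·(0,1) + sin(t)·(-1,-2)), X_2 = e^(3t)(sin(t)·(0,1) - cos(t)·(-1,-2)).
General solution: c_1X_1 + c_2X_2.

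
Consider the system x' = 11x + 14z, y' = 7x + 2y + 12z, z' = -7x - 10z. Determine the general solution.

x(t) = 2c_1e^(4t) + c_3e^(-3t), y(t) = c_1e^(4t) + c_2e^(2t) + c_3e^(-3t), z(t) = -c_1e^(4t) - c_3e^(-3t)

Coefficient matrix A = [[11, 0, 14], [7, 2, 12], [-7, 0, -10]].
det(A - λI) = 0 gives eigenvalues λ = 4, 2, -3.
For λ=4: eigenvector (2,1,-1).
For λ=2: eigenvector (0,1,0).
For λ=-3: eigenvector (1,1,-1).
General solution: c_1e^(4t)(2,1,-1) + c_2e^(2t)(0,1,0) + c_3e^(-3t)(1,1,-1).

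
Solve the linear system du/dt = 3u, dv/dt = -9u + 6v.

u(t) = K_1e^(3t), v(t) = 3K_1e^(3t) - K_2e^(6t)

Coefficient matrix A = [[3, 0], [-9, 6]].
Characteristic polynomial det(A - λI) = λ^2 - 9λ + 18 = 0.
Eigenvalues λ = 3, 6.
For λ=3: (A-λI) row 2 is [-9, 3], so an eigenvector is (1, 3).
For λ=6: (A-λI) row 1 is [-3, 0], so an eigenvector is (0, -1).
General solution: K_1e^(3t)(1,3) + K_2e^(6t)(0,-1).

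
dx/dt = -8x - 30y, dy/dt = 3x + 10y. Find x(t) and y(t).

x(t) = C_1e^(t)sin(3t) + 3C_1e^(t)cos(3t) + 3C_2e^(t)sin(3t) - C_2e^(t)cos(3t), y(t) = -C_1e^(t)cos(3t) - C_2e^(t)sin(3t)

Coefficient matrix A = [[-8, -30], [3, 10]].
Characteristic polynomial det(A - λI) = λ^2 - 2λ + 10 = 0.
Eigenvalues λ = 1 ± 3i (complex conjugate pair).
For λ=1+3i: an eigenvector is (3,-1) - i(1,0) = (3 - i, -1).
A real fundamental pair from Re and Im of e^((1+3i)t)v: X_1 = e^(t)(cos(3t)·(3,-1) + sin(3t)·(1,0)), X_2 = e^(t)(sin(3t)·(3,-1) - cos(3t)·(1,0)).
General solution: C_1X_1 + C_2X_2.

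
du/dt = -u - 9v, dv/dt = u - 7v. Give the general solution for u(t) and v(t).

Coefficient matrix A = [[-1, -9], [1, -7]].
Characteristic polynomial det(A - λI) = λ^2 + 8λ + 16 = 0.
Single eigenvalue λ = -4 with algebraic multiplicity 2.
Eigenvector v = (3,1); generalized eigenvector w with (A-λI)w=v is (1,0).
General solution: e^(-4t)[c_1·v + c_2·(t·v + w)].

u(t) = 3c_1e^(-4t) + 3c_2te^(-4t) + c_2e^(-4t), v(t) = c_1e^(-4t) + c_2te^(-4t)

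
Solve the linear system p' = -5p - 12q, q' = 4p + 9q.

p(t) = -2c_1e^(t) + 3c_2e^(3t), q(t) = c_1e^(t) - 2c_2e^(3t)

Coefficient matrix A = [[-5, -12], [4, 9]].
Characteristic polynomial det(A - λI) = λ^2 - 4λ + 3 = 0.
Eigenvalues λ = 1, 3.
For λ=1: (A-λI) row 1 is [-6, -12], so an eigenvector is (-2, 1).
For λ=3: (A-λI) row 1 is [-8, -12], so an eigenvector is (3, -2).
General solution: c_1e^(t)(-2,1) + c_2e^(3t)(3,-2).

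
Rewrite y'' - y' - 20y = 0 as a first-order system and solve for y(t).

y(t) = C_1e^(-4t) + C_2e^(5t)

Let x_1 = y, x_2 = y'. Then x_1' = x_2 and x_2' = 20x_1 + x_2.
A = [[0,1],[20,1]]; det(A-λI) = λ^2 - λ - 20.
Eigenvalues λ = -4, 5 with eigenvectors (1,-4), (1,5).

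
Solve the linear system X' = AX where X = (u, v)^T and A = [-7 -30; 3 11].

Coefficient matrix A = [[-7, -30], [3, 11]].
Characteristic polynomial det(A - λI) = λ^2 - 4λ + 13 = 0.
Eigenvalues λ = 2 ± 3i (complex conjugate pair).
For λ=2+3i: an eigenvector is (-1,0) - i(3,-1) = (-1 - 3i, 0 + i).
A real fundamental pair from Re and Im of e^((2+3i)t)v: X_1 = e^(2t)(cos(3t)·(-1,0) + sin(3t)·(3,-1)), X_2 = e^(2t)(sin(3t)·(-1,0) - cos(3t)·(3,-1)).
General solution: K_1X_1 + K_2X_2.

u(t) = 3K_1e^(2t)sin(3t) - K_1e^(2t)cos(3t) - K_2e^(2t)sin(3t) - 3K_2e^(2t)cos(3t), v(t) = -K_1e^(2t)sin(3t) + K_2e^(2t)cos(3t)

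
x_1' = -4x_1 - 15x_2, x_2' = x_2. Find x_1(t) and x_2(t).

x_1(t) = C_1e^(-4t) - 3C_2e^(t), x_2(t) = C_2e^(t)

Coefficient matrix A = [[-4, -15], [0, 1]].
Characteristic polynomial det(A - λI) = λ^2 + 3λ - 4 = 0.
Eigenvalues λ = -4, 1.
For λ=-4: (A-λI) row 1 is [0, -15], so an eigenvector is (1, 0).
For λ=1: (A-λI) row 1 is [-5, -15], so an eigenvector is (-3, 1).
General solution: C_1e^(-4t)(1,0) + C_2e^(t)(-3,1).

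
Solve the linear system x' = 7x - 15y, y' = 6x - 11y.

x(t) = -2C_1e^(-2t)sin(3t) + C_1e^(-2t)cos(3t) + C_2e^(-2t)sin(3t) + 2C_2e^(-2t)cos(3t), y(t) = -C_1e^(-2t)sin(3t) + C_1e^(-2t)cos(3t) + C_2e^(-2t)sin(3t) + C_2e^(-2t)cos(3t)

Coefficient matrix A = [[7, -15], [6, -11]].
Characteristic polynomial det(A - λI) = λ^2 + 4λ + 13 = 0.
Eigenvalues λ = -2 ± 3i (complex conjugate pair).
For λ=-2+3i: an eigenvector is (1,1) - i(-2,-1) = (1 + 2i, 1 + i).
A real fundamental pair from Re and Im of e^((-2+3i)t)v: X_1 = e^(-2t)(cos(3t)·(1,1) + sin(3t)·(-2,-1)), X_2 = e^(-2t)(sin(3t)·(1,1) - cos(3t)·(-2,-1)).
General solution: C_1X_1 + C_2X_2.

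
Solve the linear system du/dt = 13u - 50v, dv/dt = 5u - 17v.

Coefficient matrix A = [[13, -50], [5, -17]].
Characteristic polynomial det(A - λI) = λ^2 + 4λ + 29 = 0.
Eigenvalues λ = -2 ± 5i (complex conjugate pair).
For λ=-2+5i: an eigenvector is (-3,-1) - i(1,0) = (-3 - i, -1).
A real fundamental pair from Re and Im of e^((-2+5i)t)v: X_1 = e^(-2t)(cos(5t)·(-3,-1) + sin(5t)·(1,0)), X_2 = e^(-2t)(sin(5t)·(-3,-1) - cos(5t)·(1,0)).
General solution: c_1X_1 + c_2X_2.

u(t) = c_1e^(-2t)sin(5t) - 3c_1e^(-2t)cos(5t) - 3c_2e^(-2t)sin(5t) - c_2e^(-2t)cos(5t), v(t) = -c_1e^(-2t)cos(5t) - c_2e^(-2t)sin(5t)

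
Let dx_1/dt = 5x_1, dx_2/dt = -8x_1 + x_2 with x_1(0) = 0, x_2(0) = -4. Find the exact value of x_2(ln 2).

A = [[5,0],[-8,1]]; eigenvalues λ = 1, 5.
Eigenvectors: (0,-1) for λ=1, (-1,2) for λ=5.
From the initial condition, c_1 = 4, c_2 = 0.
x_2(ln 2) = (4)(2^1)(-1) + (0)(2^5)(2) = -8.

-8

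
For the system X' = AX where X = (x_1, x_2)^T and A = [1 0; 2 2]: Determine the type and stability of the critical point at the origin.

unstable node

A = [[1,0],[2,2]]; det(A-λI) = λ^2 - 3λ + 2.
λ = 1, 2: both positive.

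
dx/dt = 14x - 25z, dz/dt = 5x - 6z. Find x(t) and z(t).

Coefficient matrix A = [[14, -25], [5, -6]].
Characteristic polynomial det(A - λI) = λ^2 - 8λ + 41 = 0.
Eigenvalues λ = 4 ± 5i (complex conjugate pair).
For λ=4+5i: an eigenvector is (1,0) - i(2,1) = (1 - 2i, 0 - i).
A real fundamental pair from Re and Im of e^((4+5i)t)v: X_1 = e^(4t)(cos(5t)·(1,0) + sin(5t)·(2,1)), X_2 = e^(4t)(sin(5t)·(1,0) - cos(5t)·(2,1)).
General solution: C_1X_1 + C_2X_2.

x(t) = 2C_1e^(4t)sin(5t) + C_1e^(4t)cos(5t) + C_2e^(4t)sin(5t) - 2C_2e^(4t)cos(5t), z(t) = C_1e^(4t)sin(5t) - C_2e^(4t)cos(5t)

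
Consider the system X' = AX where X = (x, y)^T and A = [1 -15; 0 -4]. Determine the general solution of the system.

x(t) = -3C_1e^(-4t) - C_2e^(t), y(t) = -C_1e^(-4t)

Coefficient matrix A = [[1, -15], [0, -4]].
Characteristic polynomial det(A - λI) = λ^2 + 3λ - 4 = 0.
Eigenvalues λ = -4, 1.
For λ=-4: (A-λI) row 1 is [5, -15], so an eigenvector is (-3, -1).
For λ=1: (A-λI) row 1 is [0, -15], so an eigenvector is (-1, 0).
General solution: C_1e^(-4t)(-3,-1) + C_2e^(t)(-1,0).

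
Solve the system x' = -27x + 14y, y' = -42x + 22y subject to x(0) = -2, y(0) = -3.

Coefficient matrix A = [[-27, 14], [-42, 22]].
Characteristic polynomial det(A - λI) = λ^2 + 5λ - 6 = 0.
Eigenvalues λ = 1, -6.
For λ=1: (A-λI) row 1 is [-28, 14], so an eigenvector is (-1, -2).
For λ=-6: (A-λI) row 1 is [-21, 14], so an eigenvector is (-2, -3).
General solution: C_1e^(t)(-1,-2) + C_2e^(-6t)(-2,-3).
Applying x(0)=-2, y(0)=-3 gives C_1=0, C_2=1.

x(t) = -2e^(-6t), y(t) = -3e^(-6t)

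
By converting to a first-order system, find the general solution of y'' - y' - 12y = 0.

y(t) = K_1e^(4t) + K_2e^(-3t)

Let x_1 = y, x_2 = y'. Then x_1' = x_2 and x_2' = 12x_1 + x_2.
A = [[0,1],[12,1]]; det(A-λI) = λ^2 - λ - 12.
Eigenvalues λ = 4, -3 with eigenvectors (1,4), (1,-3).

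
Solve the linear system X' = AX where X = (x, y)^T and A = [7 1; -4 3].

Coefficient matrix A = [[7, 1], [-4, 3]].
Characteristic polynomial det(A - λI) = λ^2 - 10λ + 25 = 0.
Single eigenvalue λ = 5 with algebraic multiplicity 2.
Eigenvector v = (1,-2); generalized eigenvector w with (A-λI)w=v is (2,-3).
General solution: e^(5t)[C_1·v + C_2·(t·v + w)].

x(t) = C_1e^(5t) + C_2te^(5t) + 2C_2e^(5t), y(t) = -2C_1e^(5t) - 2C_2te^(5t) - 3C_2e^(5t)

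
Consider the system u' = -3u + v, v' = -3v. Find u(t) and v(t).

u(t) = c_1e^(-3t) + c_2te^(-3t) - 2c_2e^(-3t), v(t) = c_2e^(-3t)

Coefficient matrix A = [[-3, 1], [0, -3]].
Characteristic polynomial det(A - λI) = λ^2 + 6λ + 9 = 0.
Single eigenvalue λ = -3 with algebraic multiplicity 2.
Eigenvector v = (1,0); generalized eigenvector w with (A-λI)w=v is (-2,1).
General solution: e^(-3t)[c_1·v + c_2·(t·v + w)].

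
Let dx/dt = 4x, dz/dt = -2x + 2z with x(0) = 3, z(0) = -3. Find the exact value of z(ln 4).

A = [[4,0],[-2,2]]; eigenvalues λ = 4, 2.
Eigenvectors: (-1,1) for λ=4, (0,1) for λ=2.
From the initial condition, c_1 = -3, c_2 = 0.
z(ln 4) = (-3)(4^4)(1) + (0)(4^2)(1) = -768.

-768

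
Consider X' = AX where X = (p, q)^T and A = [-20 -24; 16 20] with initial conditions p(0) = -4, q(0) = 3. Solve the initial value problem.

p(t) = -e^(4t) - 3e^(-4t), q(t) = e^(4t) + 2e^(-4t)

Coefficient matrix A = [[-20, -24], [16, 20]].
Characteristic polynomial det(A - λI) = λ^2 - 16 = 0.
Eigenvalues λ = 4, -4.
For λ=4: (A-λI) row 1 is [-24, -24], so an eigenvector is (-1, 1).
For λ=-4: (A-λI) row 1 is [-16, -24], so an eigenvector is (3, -2).
General solution: K_1e^(4t)(-1,1) + K_2e^(-4t)(3,-2).
Applying p(0)=-4, q(0)=3 gives K_1=1, K_2=-1.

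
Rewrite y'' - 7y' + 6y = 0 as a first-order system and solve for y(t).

Let x_1 = y, x_2 = y'. Then x_1' = x_2 and x_2' = -6x_1 + 7x_2.
A = [[0,1],[-6,7]]; det(A-λI) = λ^2 - 7λ + 6.
Eigenvalues λ = 1, 6 with eigenvectors (1,1), (1,6).

y(t) = K_1e^(t) + K_2e^(6t)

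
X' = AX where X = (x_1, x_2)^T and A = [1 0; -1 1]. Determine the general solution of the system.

Coefficient matrix A = [[1, 0], [-1, 1]].
Characteristic polynomial det(A - λI) = λ^2 - 2λ + 1 = 0.
Single eigenvalue λ = 1 with algebraic multiplicity 2.
Eigenvector v = (0,-1); generalized eigenvector w with (A-λI)w=v is (1,-3).
General solution: e^(t)[K_1·v + K_2·(t·v + w)].

x_1(t) = K_2e^(t), x_2(t) = -K_1e^(t) - K_2te^(t) - 3K_2e^(t)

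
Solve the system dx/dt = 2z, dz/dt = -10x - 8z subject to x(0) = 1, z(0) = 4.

Coefficient matrix A = [[0, 2], [-10, -8]].
Characteristic polynomial det(A - λI) = λ^2 + 8λ + 20 = 0.
Eigenvalues λ = -4 ± 2i (complex conjugate pair).
For λ=-4+2i: an eigenvector is (-1,2) - i(0,1) = (-1, 2 - i).
A real fundamental pair from Re and Im of e^((-4+2i)t)v: X_1 = e^(-4t)(cos(2t)·(-1,2) + sin(2t)·(0,1)), X_2 = e^(-4t)(sin(2t)·(-1,2) - cos(2t)·(0,1)).
General solution: c_1X_1 + c_2X_2.
Applying x(0)=1, z(0)=4 gives c_1=-1, c_2=-6.

x(t) = 6e^(-4t)sin(2t) + e^(-4t)cos(2t), z(t) = -13e^(-4t)sin(2t) + 4e^(-4t)cos(2t)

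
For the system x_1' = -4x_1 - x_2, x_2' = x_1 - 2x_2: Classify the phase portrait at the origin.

A = [[-4,-1],[1,-2]]; det(A-λI) = λ^2 + 6λ + 9.
repeated λ = -3 with a single eigenvector.

stable improper node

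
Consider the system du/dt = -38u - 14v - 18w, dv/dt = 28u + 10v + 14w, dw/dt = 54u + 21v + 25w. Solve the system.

Coefficient matrix A = [[-38, -14, -18], [28, 10, 14], [54, 21, 25]].
det(A - λI) = 0 gives eigenvalues λ = 3, -4, -2.
For λ=3: eigenvector (-2,2,3).
For λ=-4: eigenvector (2,-1,-3).
For λ=-2: eigenvector (-1,0,2).
General solution: C_1e^(3t)(-2,2,3) + C_2e^(-4t)(2,-1,-3) + C_3e^(-2t)(-1,0,2).

u(t) = -2C_1e^(3t) + 2C_2e^(-4t) - C_3e^(-2t), v(t) = 2C_1e^(3t) - C_2e^(-4t), w(t) = 3C_1e^(3t) - 3C_2e^(-4t) + 2C_3e^(-2t)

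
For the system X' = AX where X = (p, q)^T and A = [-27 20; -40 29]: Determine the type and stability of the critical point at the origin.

unstable spiral

A = [[-27,20],[-40,29]]; det(A-λI) = λ^2 - 2λ + 17.
λ = 1 ± 4i: positive real part.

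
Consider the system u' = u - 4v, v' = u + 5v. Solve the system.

u(t) = -2C_1e^(3t) - 2C_2te^(3t) - 3C_2e^(3t), v(t) = C_1e^(3t) + C_2te^(3t) + 2C_2e^(3t)

Coefficient matrix A = [[1, -4], [1, 5]].
Characteristic polynomial det(A - λI) = λ^2 - 6λ + 9 = 0.
Single eigenvalue λ = 3 with algebraic multiplicity 2.
Eigenvector v = (-2,1); generalized eigenvector w with (A-λI)w=v is (-3,2).
General solution: e^(3t)[C_1·v + C_2·(t·v + w)].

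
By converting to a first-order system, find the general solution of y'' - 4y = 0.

y(t) = c_1e^(-2t) + c_2e^(2t)

Let x_1 = y, x_2 = y'. Then x_1' = x_2 and x_2' = 4x_1.
A = [[0,1],[4,0]]; det(A-λI) = λ^2 - 4.
Eigenvalues λ = -2, 2 with eigenvectors (1,-2), (1,2).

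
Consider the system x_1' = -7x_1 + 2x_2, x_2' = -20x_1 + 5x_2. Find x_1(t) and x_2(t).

x_1(t) = -C_1e^(-t)cos(2t) - C_2e^(-t)sin(2t), x_2(t) = C_1e^(-t)sin(2t) - 3C_1e^(-t)cos(2t) - 3C_2e^(-t)sin(2t) - C_2e^(-t)cos(2t)

Coefficient matrix A = [[-7, 2], [-20, 5]].
Characteristic polynomial det(A - λI) = λ^2 + 2λ + 5 = 0.
Eigenvalues λ = -1 ± 2i (complex conjugate pair).
For λ=-1+2i: an eigenvector is (-1,-3) - i(0,1) = (-1, -3 - i).
A real fundamental pair from Re and Im of e^((-1+2i)t)v: X_1 = e^(-t)(cos(2t)·(-1,-3) + sin(2t)·(0,1)), X_2 = e^(-t)(sin(2t)·(-1,-3) - cos(2t)·(0,1)).
General solution: C_1X_1 + C_2X_2.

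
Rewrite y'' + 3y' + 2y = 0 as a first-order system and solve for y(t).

Let x_1 = y, x_2 = y'. Then x_1' = x_2 and x_2' = -2x_1 - 3x_2.
A = [[0,1],[-2,-3]]; det(A-λI) = λ^2 + 3λ + 2.
Eigenvalues λ = -1, -2 with eigenvectors (1,-1), (1,-2).

y(t) = c_1e^(-t) + c_2e^(-2t)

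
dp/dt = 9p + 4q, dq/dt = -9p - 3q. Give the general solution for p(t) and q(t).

Coefficient matrix A = [[9, 4], [-9, -3]].
Characteristic polynomial det(A - λI) = λ^2 - 6λ + 9 = 0.
Single eigenvalue λ = 3 with algebraic multiplicity 2.
Eigenvector v = (-2,3); generalized eigenvector w with (A-λI)w=v is (1,-2).
General solution: e^(3t)[C_1·v + C_2·(t·v + w)].

p(t) = -2C_1e^(3t) - 2C_2te^(3t) + C_2e^(3t), q(t) = 3C_1e^(3t) + 3C_2te^(3t) - 2C_2e^(3t)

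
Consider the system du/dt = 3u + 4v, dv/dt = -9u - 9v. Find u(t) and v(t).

Coefficient matrix A = [[3, 4], [-9, -9]].
Characteristic polynomial det(A - λI) = λ^2 + 6λ + 9 = 0.
Single eigenvalue λ = -3 with algebraic multiplicity 2.
Eigenvector v = (2,-3); generalized eigenvector w with (A-λI)w=v is (1,-1).
General solution: e^(-3t)[c_1·v + c_2·(t·v + w)].

u(t) = 2c_1e^(-3t) + 2c_2te^(-3t) + c_2e^(-3t), v(t) = -3c_1e^(-3t) - 3c_2te^(-3t) - c_2e^(-3t)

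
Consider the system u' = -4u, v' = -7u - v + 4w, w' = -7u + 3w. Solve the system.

Coefficient matrix A = [[-4, 0, 0], [-7, -1, 4], [-7, 0, 3]].
det(A - λI) = 0 gives eigenvalues λ = 3, -1, -4.
For λ=3: eigenvector (0,1,1).
For λ=-1: eigenvector (0,1,0).
For λ=-4: eigenvector (1,1,1).
General solution: c_1e^(3t)(0,1,1) + c_2e^(-t)(0,1,0) + c_3e^(-4t)(1,1,1).

u(t) = c_3e^(-4t), v(t) = c_1e^(3t) + c_2e^(-t) + c_3e^(-4t), w(t) = c_1e^(3t) + c_3e^(-4t)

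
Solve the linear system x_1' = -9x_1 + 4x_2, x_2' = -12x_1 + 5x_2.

Coefficient matrix A = [[-9, 4], [-12, 5]].
Characteristic polynomial det(A - λI) = λ^2 + 4λ + 3 = 0.
Eigenvalues λ = -1, -3.
For λ=-1: (A-λI) row 1 is [-8, 4], so an eigenvector is (1, 2).
For λ=-3: (A-λI) row 1 is [-6, 4], so an eigenvector is (-2, -3).
General solution: K_1e^(-t)(1,2) + K_2e^(-3t)(-2,-3).

x_1(t) = K_1e^(-t) - 2K_2e^(-3t), x_2(t) = 2K_1e^(-t) - 3K_2e^(-3t)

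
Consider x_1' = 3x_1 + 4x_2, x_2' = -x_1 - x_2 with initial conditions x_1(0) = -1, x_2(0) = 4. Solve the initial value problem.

x_1(t) = 14te^(t) - e^(t), x_2(t) = -7te^(t) + 4e^(t)

Coefficient matrix A = [[3, 4], [-1, -1]].
Characteristic polynomial det(A - λI) = λ^2 - 2λ + 1 = 0.
Single eigenvalue λ = 1 with algebraic multiplicity 2.
Eigenvector v = (-2,1); generalized eigenvector w with (A-λI)w=v is (-1,0).
General solution: e^(t)[c_1·v + c_2·(t·v + w)].
Applying x_1(0)=-1, x_2(0)=4 gives c_1=4, c_2=-7.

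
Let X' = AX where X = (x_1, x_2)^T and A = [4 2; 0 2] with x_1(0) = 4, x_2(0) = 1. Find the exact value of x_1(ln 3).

A = [[4,2],[0,2]]; eigenvalues λ = 2, 4.
Eigenvectors: (-1,1) for λ=2, (-1,0) for λ=4.
From the initial condition, c_1 = 1, c_2 = -5.
x_1(ln 3) = (1)(3^2)(-1) + (-5)(3^4)(-1) = 396.

396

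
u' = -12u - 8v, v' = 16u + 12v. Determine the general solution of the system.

u(t) = K_1e^(-4t) - K_2e^(4t), v(t) = -K_1e^(-4t) + 2K_2e^(4t)

Coefficient matrix A = [[-12, -8], [16, 12]].
Characteristic polynomial det(A - λI) = λ^2 - 16 = 0.
Eigenvalues λ = -4, 4.
For λ=-4: (A-λI) row 1 is [-8, -8], so an eigenvector is (1, -1).
For λ=4: (A-λI) row 1 is [-16, -8], so an eigenvector is (-1, 2).
General solution: K_1e^(-4t)(1,-1) + K_2e^(4t)(-1,2).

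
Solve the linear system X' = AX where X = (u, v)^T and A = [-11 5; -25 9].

u(t) = -C_1e^(-t)sin(5t) + C_2e^(-t)cos(5t), v(t) = -2C_1e^(-t)sin(5t) - C_1e^(-t)cos(5t) - C_2e^(-t)sin(5t) + 2C_2e^(-t)cos(5t)

Coefficient matrix A = [[-11, 5], [-25, 9]].
Characteristic polynomial det(A - λI) = λ^2 + 2λ + 26 = 0.
Eigenvalues λ = -1 ± 5i (complex conjugate pair).
For λ=-1+5i: an eigenvector is (0,-1) - i(-1,-2) = (0 + i, -1 + 2i).
A real fundamental pair from Re and Im of e^((-1+5i)t)v: X_1 = e^(-t)(cos(5t)·(0,-1) + sin(5t)·(-1,-2)), X_2 = e^(-t)(sin(5t)·(0,-1) - cos(5t)·(-1,-2)).
General solution: C_1X_1 + C_2X_2.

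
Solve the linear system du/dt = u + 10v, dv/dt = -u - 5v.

u(t) = -3K_1e^(-2t)sin(t) - K_1e^(-2t)cos(t) - K_2e^(-2t)sin(t) + 3K_2e^(-2t)cos(t), v(t) = K_1e^(-2t)sin(t) - K_2e^(-2t)cos(t)

Coefficient matrix A = [[1, 10], [-1, -5]].
Characteristic polynomial det(A - λI) = λ^2 + 4λ + 5 = 0.
Eigenvalues λ = -2 ± i (complex conjugate pair).
For λ=-2+i: an eigenvector is (-1,0) - i(-3,1) = (-1 + 3i, 0 - i).
A real fundamental pair from Re and Im of e^((-2+i)t)v: X_1 = e^(-2t)(cos(t)·(-1,0) + sin(t)·(-3,1)), X_2 = e^(-2t)(sin(t)·(-1,0) - cos(t)·(-3,1)).
General solution: K_1X_1 + K_2X_2.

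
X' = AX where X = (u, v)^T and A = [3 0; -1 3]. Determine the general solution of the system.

u(t) = c_2e^(3t), v(t) = -c_1e^(3t) - c_2te^(3t) + c_2e^(3t)

Coefficient matrix A = [[3, 0], [-1, 3]].
Characteristic polynomial det(A - λI) = λ^2 - 6λ + 9 = 0.
Single eigenvalue λ = 3 with algebraic multiplicity 2.
Eigenvector v = (0,-1); generalized eigenvector w with (A-λI)w=v is (1,1).
General solution: e^(3t)[c_1·v + c_2·(t·v + w)].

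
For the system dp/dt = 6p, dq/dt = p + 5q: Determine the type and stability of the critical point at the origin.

unstable node

A = [[6,0],[1,5]]; det(A-λI) = λ^2 - 11λ + 30.
λ = 6, 5: both positive.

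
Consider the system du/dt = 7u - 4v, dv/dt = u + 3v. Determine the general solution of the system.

Coefficient matrix A = [[7, -4], [1, 3]].
Characteristic polynomial det(A - λI) = λ^2 - 10λ + 25 = 0.
Single eigenvalue λ = 5 with algebraic multiplicity 2.
Eigenvector v = (-2,-1); generalized eigenvector w with (A-λI)w=v is (1,1).
General solution: e^(5t)[C_1·v + C_2·(t·v + w)].

u(t) = -2C_1e^(5t) - 2C_2te^(5t) + C_2e^(5t), v(t) = -C_1e^(5t) - C_2te^(5t) + C_2e^(5t)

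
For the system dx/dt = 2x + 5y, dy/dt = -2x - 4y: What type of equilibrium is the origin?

stable spiral

A = [[2,5],[-2,-4]]; det(A-λI) = λ^2 + 2λ + 2.
λ = -1 ± i: negative real part.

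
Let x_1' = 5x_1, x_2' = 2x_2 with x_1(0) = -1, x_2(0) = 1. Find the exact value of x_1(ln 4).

-1024

A = [[5,0],[0,2]]; eigenvalues λ = 2, 5.
Eigenvectors: (0,1) for λ=2, (-1,0) for λ=5.
From the initial condition, c_1 = 1, c_2 = 1.
x_1(ln 4) = (1)(4^2)(0) + (1)(4^5)(-1) = -1024.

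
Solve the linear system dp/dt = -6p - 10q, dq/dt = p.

Coefficient matrix A = [[-6, -10], [1, 0]].
Characteristic polynomial det(A - λI) = λ^2 + 6λ + 10 = 0.
Eigenvalues λ = -3 ± i (complex conjugate pair).
For λ=-3+i: an eigenvector is (3,-1) - i(1,0) = (3 - i, -1).
A real fundamental pair from Re and Im of e^((-3+i)t)v: X_1 = e^(-3t)(cos(t)·(3,-1) + sin(t)·(1,0)), X_2 = e^(-3t)(sin(t)·(3,-1) - cos(t)·(1,0)).
General solution: c_1X_1 + c_2X_2.

p(t) = c_1e^(-3t)sin(t) + 3c_1e^(-3t)cos(t) + 3c_2e^(-3t)sin(t) - c_2e^(-3t)cos(t), q(t) = -c_1e^(-3t)cos(t) - c_2e^(-3t)sin(t)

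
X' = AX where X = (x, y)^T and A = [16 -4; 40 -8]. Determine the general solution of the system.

x(t) = -C_1e^(4t)sin(4t) + C_2e^(4t)cos(4t), y(t) = -3C_1e^(4t)sin(4t) + C_1e^(4t)cos(4t) + C_2e^(4t)sin(4t) + 3C_2e^(4t)cos(4t)

Coefficient matrix A = [[16, -4], [40, -8]].
Characteristic polynomial det(A - λI) = λ^2 - 8λ + 32 = 0.
Eigenvalues λ = 4 ± 4i (complex conjugate pair).
For λ=4+4i: an eigenvector is (0,1) - i(-1,-3) = (0 + i, 1 + 3i).
A real fundamental pair from Re and Im of e^((4+4i)t)v: X_1 = e^(4t)(cos(4t)·(0,1) + sin(4t)·(-1,-3)), X_2 = e^(4t)(sin(4t)·(0,1) - cos(4t)·(-1,-3)).
General solution: C_1X_1 + C_2X_2.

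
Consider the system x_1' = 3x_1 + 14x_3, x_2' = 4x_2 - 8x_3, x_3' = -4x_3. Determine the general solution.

Coefficient matrix A = [[3, 0, 14], [0, 4, -8], [0, 0, -4]].
det(A - λI) = 0 gives eigenvalues λ = 3, 4, -4.
For λ=3: eigenvector (1,0,0).
For λ=4: eigenvector (0,1,0).
For λ=-4: eigenvector (-2,1,1).
General solution: C_1e^(3t)(1,0,0) + C_2e^(4t)(0,1,0) + C_3e^(-4t)(-2,1,1).

x_1(t) = C_1e^(3t) - 2C_3e^(-4t), x_2(t) = C_2e^(4t) + C_3e^(-4t), x_3(t) = C_3e^(-4t)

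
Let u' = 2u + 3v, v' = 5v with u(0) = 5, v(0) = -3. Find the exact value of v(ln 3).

A = [[2,3],[0,5]]; eigenvalues λ = 5, 2.
Eigenvectors: (1,1) for λ=5, (-1,0) for λ=2.
From the initial condition, c_1 = -3, c_2 = -8.
v(ln 3) = (-3)(3^5)(1) + (-8)(3^2)(0) = -729.

-729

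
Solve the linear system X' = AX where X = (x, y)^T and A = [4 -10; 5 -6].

x(t) = -c_1e^(-t)sin(5t) + c_1e^(-t)cos(5t) + c_2e^(-t)sin(5t) + c_2e^(-t)cos(5t), y(t) = c_1e^(-t)cos(5t) + c_2e^(-t)sin(5t)

Coefficient matrix A = [[4, -10], [5, -6]].
Characteristic polynomial det(A - λI) = λ^2 + 2λ + 26 = 0.
Eigenvalues λ = -1 ± 5i (complex conjugate pair).
For λ=-1+5i: an eigenvector is (1,1) - i(-1,0) = (1 + i, 1).
A real fundamental pair from Re and Im of e^((-1+5i)t)v: X_1 = e^(-t)(cos(5t)·(1,1) + sin(5t)·(-1,0)), X_2 = e^(-t)(sin(5t)·(1,1) - cos(5t)·(-1,0)).
General solution: c_1X_1 + c_2X_2.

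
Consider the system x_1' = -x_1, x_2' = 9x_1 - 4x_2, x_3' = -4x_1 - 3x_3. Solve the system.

Coefficient matrix A = [[-1, 0, 0], [9, -4, 0], [-4, 0, -3]].
det(A - λI) = 0 gives eigenvalues λ = -1, -4, -3.
For λ=-1: eigenvector (1,3,-2).
For λ=-4: eigenvector (0,1,0).
For λ=-3: eigenvector (0,0,1).
General solution: C_1e^(-t)(1,3,-2) + C_2e^(-4t)(0,1,0) + C_3e^(-3t)(0,0,1).

x_1(t) = C_1e^(-t), x_2(t) = 3C_1e^(-t) + C_2e^(-4t), x_3(t) = -2C_1e^(-t) + C_3e^(-3t)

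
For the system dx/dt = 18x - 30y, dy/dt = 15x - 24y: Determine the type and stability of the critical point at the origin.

A = [[18,-30],[15,-24]]; det(A-λI) = λ^2 + 6λ + 18.
λ = -3 ± 3i: negative real part.

stable spiral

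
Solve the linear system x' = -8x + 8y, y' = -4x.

x(t) = -K_1e^(-4t)sin(4t) + K_1e^(-4t)cos(4t) + K_2e^(-4t)sin(4t) + K_2e^(-4t)cos(4t), y(t) = -K_1e^(-4t)sin(4t) + K_2e^(-4t)cos(4t)

Coefficient matrix A = [[-8, 8], [-4, 0]].
Characteristic polynomial det(A - λI) = λ^2 + 8λ + 32 = 0.
Eigenvalues λ = -4 ± 4i (complex conjugate pair).
For λ=-4+4i: an eigenvector is (1,0) - i(-1,-1) = (1 + i, 0 + i).
A real fundamental pair from Re and Im of e^((-4+4i)t)v: X_1 = e^(-4t)(cos(4t)·(1,0) + sin(4t)·(-1,-1)), X_2 = e^(-4t)(sin(4t)·(1,0) - cos(4t)·(-1,-1)).
General solution: K_1X_1 + K_2X_2.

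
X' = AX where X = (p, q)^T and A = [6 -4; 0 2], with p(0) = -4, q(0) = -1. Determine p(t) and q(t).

p(t) = -3e^(6t) - e^(2t), q(t) = -e^(2t)

Coefficient matrix A = [[6, -4], [0, 2]].
Characteristic polynomial det(A - λI) = λ^2 - 8λ + 12 = 0.
Eigenvalues λ = 2, 6.
For λ=2: (A-λI) row 1 is [4, -4], so an eigenvector is (-1, -1).
For λ=6: (A-λI) row 1 is [0, -4], so an eigenvector is (1, 0).
General solution: c_1e^(2t)(-1,-1) + c_2e^(6t)(1,0).
Applying p(0)=-4, q(0)=-1 gives c_1=1, c_2=-3.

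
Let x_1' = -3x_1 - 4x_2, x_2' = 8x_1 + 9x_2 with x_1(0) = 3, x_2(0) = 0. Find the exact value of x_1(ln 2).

-84

A = [[-3,-4],[8,9]]; eigenvalues λ = 1, 5.
Eigenvectors: (1,-1) for λ=1, (1,-2) for λ=5.
From the initial condition, c_1 = 6, c_2 = -3.
x_1(ln 2) = (6)(2^1)(1) + (-3)(2^5)(1) = -84.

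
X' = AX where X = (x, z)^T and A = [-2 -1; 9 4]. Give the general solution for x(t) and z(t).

x(t) = -c_1e^(t) - c_2te^(t), z(t) = 3c_1e^(t) + 3c_2te^(t) + c_2e^(t)

Coefficient matrix A = [[-2, -1], [9, 4]].
Characteristic polynomial det(A - λI) = λ^2 - 2λ + 1 = 0.
Single eigenvalue λ = 1 with algebraic multiplicity 2.
Eigenvector v = (-1,3); generalized eigenvector w with (A-λI)w=v is (0,1).
General solution: e^(t)[c_1·v + c_2·(t·v + w)].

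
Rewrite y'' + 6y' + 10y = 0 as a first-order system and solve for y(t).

Let x_1 = y, x_2 = y'. Then x_1' = x_2 and x_2' = -10x_1 - 6x_2.
A = [[0,1],[-10,-6]]; det(A-λI) = λ^2 + 6λ + 10.
Eigenvalues λ = -3 ± i.

y(t) = C_1e^(-3t)cos(t) + C_2e^(-3t)sin(t)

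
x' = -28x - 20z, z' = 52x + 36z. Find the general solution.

x(t) = -c_1e^(4t)sin(4t) + 2c_1e^(4t)cos(4t) + 2c_2e^(4t)sin(4t) + c_2e^(4t)cos(4t), z(t) = 2c_1e^(4t)sin(4t) - 3c_1e^(4t)cos(4t) - 3c_2e^(4t)sin(4t) - 2c_2e^(4t)cos(4t)

Coefficient matrix A = [[-28, -20], [52, 36]].
Characteristic polynomial det(A - λI) = λ^2 - 8λ + 32 = 0.
Eigenvalues λ = 4 ± 4i (complex conjugate pair).
For λ=4+4i: an eigenvector is (2,-3) - i(-1,2) = (2 + i, -3 - 2i).
A real fundamental pair from Re and Im of e^((4+4i)t)v: X_1 = e^(4t)(cos(4t)·(2,-3) + sin(4t)·(-1,2)), X_2 = e^(4t)(sin(4t)·(2,-3) - cos(4t)·(-1,2)).
General solution: c_1X_1 + c_2X_2.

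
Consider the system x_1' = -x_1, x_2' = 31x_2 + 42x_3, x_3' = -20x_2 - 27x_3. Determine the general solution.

x_1(t) = c_1e^(-t), x_2(t) = 3c_2e^(3t) - 7c_3e^(t), x_3(t) = -2c_2e^(3t) + 5c_3e^(t)

Coefficient matrix A = [[-1, 0, 0], [0, 31, 42], [0, -20, -27]].
det(A - λI) = 0 gives eigenvalues λ = -1, 3, 1.
For λ=-1: eigenvector (1,0,0).
For λ=3: eigenvector (0,3,-2).
For λ=1: eigenvector (0,-7,5).
General solution: c_1e^(-t)(1,0,0) + c_2e^(3t)(0,3,-2) + c_3e^(t)(0,-7,5).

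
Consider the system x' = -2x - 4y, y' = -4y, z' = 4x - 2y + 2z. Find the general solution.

x(t) = 2C_2e^(-4t) - C_3e^(-2t), y(t) = C_2e^(-4t), z(t) = C_1e^(2t) - C_2e^(-4t) + C_3e^(-2t)

Coefficient matrix A = [[-2, -4, 0], [0, -4, 0], [4, -2, 2]].
det(A - λI) = 0 gives eigenvalues λ = 2, -4, -2.
For λ=2: eigenvector (0,0,1).
For λ=-4: eigenvector (2,1,-1).
For λ=-2: eigenvector (-1,0,1).
General solution: C_1e^(2t)(0,0,1) + C_2e^(-4t)(2,1,-1) + C_3e^(-2t)(-1,0,1).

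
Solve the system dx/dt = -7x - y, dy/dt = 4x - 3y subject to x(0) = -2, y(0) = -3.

x(t) = 7te^(-5t) - 2e^(-5t), y(t) = -14te^(-5t) - 3e^(-5t)

Coefficient matrix A = [[-7, -1], [4, -3]].
Characteristic polynomial det(A - λI) = λ^2 + 10λ + 25 = 0.
Single eigenvalue λ = -5 with algebraic multiplicity 2.
Eigenvector v = (-1,2); generalized eigenvector w with (A-λI)w=v is (-1,3).
General solution: e^(-5t)[c_1·v + c_2·(t·v + w)].
Applying x(0)=-2, y(0)=-3 gives c_1=9, c_2=-7.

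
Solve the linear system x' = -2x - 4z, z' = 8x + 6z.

x(t) = -K_1e^(2t)sin(4t) + K_2e^(2t)cos(4t), z(t) = K_1e^(2t)sin(4t) + K_1e^(2t)cos(4t) + K_2e^(2t)sin(4t) - K_2e^(2t)cos(4t)

Coefficient matrix A = [[-2, -4], [8, 6]].
Characteristic polynomial det(A - λI) = λ^2 - 4λ + 20 = 0.
Eigenvalues λ = 2 ± 4i (complex conjugate pair).
For λ=2+4i: an eigenvector is (0,1) - i(-1,1) = (0 + i, 1 - i).
A real fundamental pair from Re and Im of e^((2+4i)t)v: X_1 = e^(2t)(cos(4t)·(0,1) + sin(4t)·(-1,1)), X_2 = e^(2t)(sin(4t)·(0,1) - cos(4t)·(-1,1)).
General solution: K_1X_1 + K_2X_2.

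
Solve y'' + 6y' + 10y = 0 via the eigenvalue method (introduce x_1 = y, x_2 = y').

y(t) = C_1e^(-3t)cos(t) + C_2e^(-3t)sin(t)

Let x_1 = y, x_2 = y'. Then x_1' = x_2 and x_2' = -10x_1 - 6x_2.
A = [[0,1],[-10,-6]]; det(A-λI) = λ^2 + 6λ + 10.
Eigenvalues λ = -3 ± i.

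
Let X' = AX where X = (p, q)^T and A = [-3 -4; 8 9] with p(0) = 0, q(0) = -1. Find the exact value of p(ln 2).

30

A = [[-3,-4],[8,9]]; eigenvalues λ = 5, 1.
Eigenvectors: (1,-2) for λ=5, (1,-1) for λ=1.
From the initial condition, c_1 = 1, c_2 = -1.
p(ln 2) = (1)(2^5)(1) + (-1)(2^1)(1) = 30.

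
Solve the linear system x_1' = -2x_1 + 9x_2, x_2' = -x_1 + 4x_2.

x_1(t) = -3K_1e^(t) - 3K_2te^(t) - 2K_2e^(t), x_2(t) = -K_1e^(t) - K_2te^(t) - K_2e^(t)

Coefficient matrix A = [[-2, 9], [-1, 4]].
Characteristic polynomial det(A - λI) = λ^2 - 2λ + 1 = 0.
Single eigenvalue λ = 1 with algebraic multiplicity 2.
Eigenvector v = (-3,-1); generalized eigenvector w with (A-λI)w=v is (-2,-1).
General solution: e^(t)[K_1·v + K_2·(t·v + w)].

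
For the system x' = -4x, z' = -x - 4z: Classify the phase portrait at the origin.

stable improper node

A = [[-4,0],[-1,-4]]; det(A-λI) = λ^2 + 8λ + 16.
repeated λ = -4 with a single eigenvector.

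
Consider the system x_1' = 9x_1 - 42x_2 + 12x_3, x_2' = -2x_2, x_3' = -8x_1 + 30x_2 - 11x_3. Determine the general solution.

x_1(t) = K_1e^(-3t) + 3K_2e^(t) + 6K_3e^(-2t), x_2(t) = K_3e^(-2t), x_3(t) = -K_1e^(-3t) - 2K_2e^(t) - 2K_3e^(-2t)

Coefficient matrix A = [[9, -42, 12], [0, -2, 0], [-8, 30, -11]].
det(A - λI) = 0 gives eigenvalues λ = -3, 1, -2.
For λ=-3: eigenvector (1,0,-1).
For λ=1: eigenvector (3,0,-2).
For λ=-2: eigenvector (6,1,-2).
General solution: K_1e^(-3t)(1,0,-1) + K_2e^(t)(3,0,-2) + K_3e^(-2t)(6,1,-2).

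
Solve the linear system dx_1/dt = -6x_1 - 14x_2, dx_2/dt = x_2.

Coefficient matrix A = [[-6, -14], [0, 1]].
Characteristic polynomial det(A - λI) = λ^2 + 5λ - 6 = 0.
Eigenvalues λ = 1, -6.
For λ=1: (A-λI) row 1 is [-7, -14], so an eigenvector is (-2, 1).
For λ=-6: (A-λI) row 1 is [0, -14], so an eigenvector is (1, 0).
General solution: K_1e^(t)(-2,1) + K_2e^(-6t)(1,0).

x_1(t) = -2K_1e^(t) + K_2e^(-6t), x_2(t) = K_1e^(t)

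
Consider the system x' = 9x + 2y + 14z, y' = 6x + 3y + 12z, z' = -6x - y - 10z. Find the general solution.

x(t) = -c_1e^(-3t) + 2c_2e^(3t) - 2c_3e^(2t), y(t) = -c_1e^(-3t) + c_2e^(3t), z(t) = c_1e^(-3t) - c_2e^(3t) + c_3e^(2t)

Coefficient matrix A = [[9, 2, 14], [6, 3, 12], [-6, -1, -10]].
det(A - λI) = 0 gives eigenvalues λ = -3, 3, 2.
For λ=-3: eigenvector (-1,-1,1).
For λ=3: eigenvector (2,1,-1).
For λ=2: eigenvector (-2,0,1).
General solution: c_1e^(-3t)(-1,-1,1) + c_2e^(3t)(2,1,-1) + c_3e^(2t)(-2,0,1).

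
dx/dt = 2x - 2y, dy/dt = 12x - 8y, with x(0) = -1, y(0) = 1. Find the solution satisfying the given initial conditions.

x(t) = -4e^(-2t) + 3e^(-4t), y(t) = -8e^(-2t) + 9e^(-4t)

Coefficient matrix A = [[2, -2], [12, -8]].
Characteristic polynomial det(A - λI) = λ^2 + 6λ + 8 = 0.
Eigenvalues λ = -4, -2.
For λ=-4: (A-λI) row 1 is [6, -2], so an eigenvector is (-1, -3).
For λ=-2: (A-λI) row 1 is [4, -2], so an eigenvector is (-1, -2).
General solution: C_1e^(-4t)(-1,-3) + C_2e^(-2t)(-1,-2).
Applying x(0)=-1, y(0)=1 gives C_1=-3, C_2=4.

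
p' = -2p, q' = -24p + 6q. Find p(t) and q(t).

p(t) = K_2e^(-2t), q(t) = K_1e^(6t) + 3K_2e^(-2t)

Coefficient matrix A = [[-2, 0], [-24, 6]].
Characteristic polynomial det(A - λI) = λ^2 - 4λ - 12 = 0.
Eigenvalues λ = 6, -2.
For λ=6: (A-λI) row 1 is [-8, 0], so an eigenvector is (0, 1).
For λ=-2: (A-λI) row 2 is [-24, 8], so an eigenvector is (1, 3).
General solution: K_1e^(6t)(0,1) + K_2e^(-2t)(1,3).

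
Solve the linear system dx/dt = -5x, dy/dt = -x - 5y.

Coefficient matrix A = [[-5, 0], [-1, -5]].
Characteristic polynomial det(A - λI) = λ^2 + 10λ + 25 = 0.
Single eigenvalue λ = -5 with algebraic multiplicity 2.
Eigenvector v = (0,-1); generalized eigenvector w with (A-λI)w=v is (1,-1).
General solution: e^(-5t)[K_1·v + K_2·(t·v + w)].

x(t) = K_2e^(-5t), y(t) = -K_1e^(-5t) - K_2te^(-5t) - K_2e^(-5t)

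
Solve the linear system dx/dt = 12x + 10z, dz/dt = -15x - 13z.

Coefficient matrix A = [[12, 10], [-15, -13]].
Characteristic polynomial det(A - λI) = λ^2 + λ - 6 = 0.
Eigenvalues λ = -3, 2.
For λ=-3: (A-λI) row 1 is [15, 10], so an eigenvector is (-2, 3).
For λ=2: (A-λI) row 1 is [10, 10], so an eigenvector is (-1, 1).
General solution: c_1e^(-3t)(-2,3) + c_2e^(2t)(-1,1).

x(t) = -2c_1e^(-3t) - c_2e^(2t), z(t) = 3c_1e^(-3t) + c_2e^(2t)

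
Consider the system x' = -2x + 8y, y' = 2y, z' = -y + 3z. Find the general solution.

x(t) = 2c_1e^(2t) + c_2e^(-2t), y(t) = c_1e^(2t), z(t) = c_1e^(2t) + c_3e^(3t)

Coefficient matrix A = [[-2, 8, 0], [0, 2, 0], [0, -1, 3]].
det(A - λI) = 0 gives eigenvalues λ = 2, -2, 3.
For λ=2: eigenvector (2,1,1).
For λ=-2: eigenvector (1,0,0).
For λ=3: eigenvector (0,0,1).
General solution: c_1e^(2t)(2,1,1) + c_2e^(-2t)(1,0,0) + c_3e^(3t)(0,0,1).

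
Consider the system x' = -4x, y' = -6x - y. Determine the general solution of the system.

x(t) = c_1e^(-4t), y(t) = 2c_1e^(-4t) - c_2e^(-t)

Coefficient matrix A = [[-4, 0], [-6, -1]].
Characteristic polynomial det(A - λI) = λ^2 + 5λ + 4 = 0.
Eigenvalues λ = -4, -1.
For λ=-4: (A-λI) row 2 is [-6, 3], so an eigenvector is (1, 2).
For λ=-1: (A-λI) row 1 is [-3, 0], so an eigenvector is (0, -1).
General solution: c_1e^(-4t)(1,2) + c_2e^(-t)(0,-1).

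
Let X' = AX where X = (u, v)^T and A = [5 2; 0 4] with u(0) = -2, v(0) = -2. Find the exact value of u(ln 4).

-5120

A = [[5,2],[0,4]]; eigenvalues λ = 4, 5.
Eigenvectors: (2,-1) for λ=4, (1,0) for λ=5.
From the initial condition, c_1 = 2, c_2 = -6.
u(ln 4) = (2)(4^4)(2) + (-6)(4^5)(1) = -5120.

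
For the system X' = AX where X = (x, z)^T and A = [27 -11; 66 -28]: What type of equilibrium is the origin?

saddle

A = [[27,-11],[66,-28]]; det(A-λI) = λ^2 + λ - 30.
λ = 5, -6: opposite signs.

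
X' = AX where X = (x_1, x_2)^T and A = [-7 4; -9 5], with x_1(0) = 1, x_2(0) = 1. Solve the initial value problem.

Coefficient matrix A = [[-7, 4], [-9, 5]].
Characteristic polynomial det(A - λI) = λ^2 + 2λ + 1 = 0.
Single eigenvalue λ = -1 with algebraic multiplicity 2.
Eigenvector v = (2,3); generalized eigenvector w with (A-λI)w=v is (1,2).
General solution: e^(-t)[K_1·v + K_2·(t·v + w)].
Applying x_1(0)=1, x_2(0)=1 gives K_1=1, K_2=-1.

x_1(t) = -2te^(-t) + e^(-t), x_2(t) = -3te^(-t) + e^(-t)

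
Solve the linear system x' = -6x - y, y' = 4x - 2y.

x(t) = C_1e^(-4t) + C_2te^(-4t) - C_2e^(-4t), y(t) = -2C_1e^(-4t) - 2C_2te^(-4t) + C_2e^(-4t)

Coefficient matrix A = [[-6, -1], [4, -2]].
Characteristic polynomial det(A - λI) = λ^2 + 8λ + 16 = 0.
Single eigenvalue λ = -4 with algebraic multiplicity 2.
Eigenvector v = (1,-2); generalized eigenvector w with (A-λI)w=v is (-1,1).
General solution: e^(-4t)[C_1·v + C_2·(t·v + w)].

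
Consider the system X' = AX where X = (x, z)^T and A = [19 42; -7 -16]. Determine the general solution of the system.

Coefficient matrix A = [[19, 42], [-7, -16]].
Characteristic polynomial det(A - λI) = λ^2 - 3λ - 10 = 0.
Eigenvalues λ = 5, -2.
For λ=5: (A-λI) row 1 is [14, 42], so an eigenvector is (-3, 1).
For λ=-2: (A-λI) row 1 is [21, 42], so an eigenvector is (-2, 1).
General solution: C_1e^(5t)(-3,1) + C_2e^(-2t)(-2,1).

x(t) = -3C_1e^(5t) - 2C_2e^(-2t), z(t) = C_1e^(5t) + C_2e^(-2t)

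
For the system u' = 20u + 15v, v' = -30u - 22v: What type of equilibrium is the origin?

A = [[20,15],[-30,-22]]; det(A-λI) = λ^2 + 2λ + 10.
λ = -1 ± 3i: negative real part.

stable spiral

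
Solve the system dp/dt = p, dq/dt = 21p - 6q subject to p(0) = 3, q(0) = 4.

Coefficient matrix A = [[1, 0], [21, -6]].
Characteristic polynomial det(A - λI) = λ^2 + 5λ - 6 = 0.
Eigenvalues λ = 1, -6.
For λ=1: (A-λI) row 2 is [21, -7], so an eigenvector is (1, 3).
For λ=-6: (A-λI) row 1 is [7, 0], so an eigenvector is (0, 1).
General solution: C_1e^(t)(1,3) + C_2e^(-6t)(0,1).
Applying p(0)=3, q(0)=4 gives C_1=3, C_2=-5.

p(t) = 3e^(t), q(t) = 9e^(t) - 5e^(-6t)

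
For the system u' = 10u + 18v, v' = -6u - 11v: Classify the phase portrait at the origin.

saddle

A = [[10,18],[-6,-11]]; det(A-λI) = λ^2 + λ - 2.
λ = 1, -2: opposite signs.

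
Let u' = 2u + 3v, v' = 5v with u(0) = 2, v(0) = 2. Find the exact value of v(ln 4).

2048

A = [[2,3],[0,5]]; eigenvalues λ = 2, 5.
Eigenvectors: (1,0) for λ=2, (-1,-1) for λ=5.
From the initial condition, c_1 = 0, c_2 = -2.
v(ln 4) = (0)(4^2)(0) + (-2)(4^5)(-1) = 2048.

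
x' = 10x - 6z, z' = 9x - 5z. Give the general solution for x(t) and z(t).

x(t) = -C_1e^(4t) + 2C_2e^(t), z(t) = -C_1e^(4t) + 3C_2e^(t)

Coefficient matrix A = [[10, -6], [9, -5]].
Characteristic polynomial det(A - λI) = λ^2 - 5λ + 4 = 0.
Eigenvalues λ = 4, 1.
For λ=4: (A-λI) row 1 is [6, -6], so an eigenvector is (-1, -1).
For λ=1: (A-λI) row 1 is [9, -6], so an eigenvector is (2, 3).
General solution: C_1e^(4t)(-1,-1) + C_2e^(t)(2,3).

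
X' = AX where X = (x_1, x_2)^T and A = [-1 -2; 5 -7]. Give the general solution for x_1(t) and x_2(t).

Coefficient matrix A = [[-1, -2], [5, -7]].
Characteristic polynomial det(A - λI) = λ^2 + 8λ + 17 = 0.
Eigenvalues λ = -4 ± i (complex conjugate pair).
For λ=-4+i: an eigenvector is (1,1) - i(1,2) = (1 - i, 1 - 2i).
A real fundamental pair from Re and Im of e^((-4+i)t)v: X_1 = e^(-4t)(cos(t)·(1,1) + sin(t)·(1,2)), X_2 = e^(-4t)(sin(t)·(1,1) - cos(t)·(1,2)).
General solution: K_1X_1 + K_2X_2.

x_1(t) = K_1e^(-4t)sin(t) + K_1e^(-4t)cos(t) + K_2e^(-4t)sin(t) - K_2e^(-4t)cos(t), x_2(t) = 2K_1e^(-4t)sin(t) + K_1e^(-4t)cos(t) + K_2e^(-4t)sin(t) - 2K_2e^(-4t)cos(t)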